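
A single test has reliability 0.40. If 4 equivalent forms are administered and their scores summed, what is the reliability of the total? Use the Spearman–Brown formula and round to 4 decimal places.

ρ_k = kρ / (1 + (k−1)ρ) = 4·0.40 / (1 + 3·0.40) = 1.600 / 2.200 = 0.7273.

0.7273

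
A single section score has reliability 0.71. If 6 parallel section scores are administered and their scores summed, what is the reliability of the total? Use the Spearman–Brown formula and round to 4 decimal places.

ρ_k = kρ / (1 + (k−1)ρ) = 6·0.71 / (1 + 5·0.71) = 4.260 / 4.550 = 0.9363.

0.9363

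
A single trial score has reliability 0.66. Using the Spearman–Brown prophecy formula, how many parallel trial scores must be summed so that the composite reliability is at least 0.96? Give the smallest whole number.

k ≥ ρ*(1−ρ₁)/(ρ₁(1−ρ*)) = 0.96·0.34 / (0.66·0.04) = 12.364.
Smallest integer k = 13.

13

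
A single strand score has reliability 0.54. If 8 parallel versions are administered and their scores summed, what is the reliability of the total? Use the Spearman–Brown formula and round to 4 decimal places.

0.9038

ρ_k = kρ / (1 + (k−1)ρ) = 8·0.54 / (1 + 7·0.54) = 4.320 / 4.780 = 0.9038.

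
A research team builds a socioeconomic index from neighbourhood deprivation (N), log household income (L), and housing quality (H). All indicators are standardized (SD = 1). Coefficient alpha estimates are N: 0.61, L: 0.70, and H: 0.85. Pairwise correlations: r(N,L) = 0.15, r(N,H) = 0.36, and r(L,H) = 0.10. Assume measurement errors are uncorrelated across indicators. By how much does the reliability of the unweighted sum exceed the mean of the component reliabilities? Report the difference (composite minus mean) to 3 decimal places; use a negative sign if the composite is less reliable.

Var(sum) = 3 + 1.22 = 4.22; true-score variance = 2.16 + 1.22 = 3.38; composite reliability = 0.8009.
Mean component reliability = 0.7200.
Difference = 0.8009 − 0.7200 = 0.081.

0.081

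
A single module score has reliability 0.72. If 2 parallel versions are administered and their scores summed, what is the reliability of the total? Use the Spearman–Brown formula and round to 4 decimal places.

ρ_k = kρ / (1 + (k−1)ρ) = 2·0.72 / (1 + 1·0.72) = 1.440 / 1.720 = 0.8372.

0.8372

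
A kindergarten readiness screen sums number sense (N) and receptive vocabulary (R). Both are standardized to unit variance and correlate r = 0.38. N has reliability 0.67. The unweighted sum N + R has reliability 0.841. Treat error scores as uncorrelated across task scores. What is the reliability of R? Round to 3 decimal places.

0.891

Var(N+R) = 2 + 2·0.38 = 2.760.
True-score variance = ρ_N + ρ_R + 2·0.38, so 0.841 = (0.67 + ρ_R + 0.76) / 2.760.
ρ_R = 0.841·2.760 − 0.67 − 0.76 = 0.891.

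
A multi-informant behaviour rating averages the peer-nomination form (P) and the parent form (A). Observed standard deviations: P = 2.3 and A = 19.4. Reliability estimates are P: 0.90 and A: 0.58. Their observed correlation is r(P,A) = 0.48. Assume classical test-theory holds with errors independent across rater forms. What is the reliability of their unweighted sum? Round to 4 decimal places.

Var(P+A) = 2.3² + 19.4² + 2·[2.3·19.4·0.48] = 381.65 + 42.8352 = 424.485.
Under uncorrelated errors the observed covariances equal the true-score covariances, so only the own-variance terms attenuate.
True-score variance = [2.3²·0.90 + 19.4²·0.58] + 42.8352 = 223.05 + 42.8352 = 265.885.
Reliability = 265.885 / 424.485 = 0.6264.

0.6264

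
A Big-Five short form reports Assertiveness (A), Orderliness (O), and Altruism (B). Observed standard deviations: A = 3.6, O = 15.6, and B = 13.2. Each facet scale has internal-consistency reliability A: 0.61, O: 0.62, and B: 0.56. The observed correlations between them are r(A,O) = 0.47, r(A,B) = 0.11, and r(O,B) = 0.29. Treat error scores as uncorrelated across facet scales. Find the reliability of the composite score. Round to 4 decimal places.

0.7159

Var(A+O+B) = 3.6² + 15.6² + 13.2² + 2·[3.6·15.6·0.47 + 3.6·13.2·0.11 + 15.6·13.2·0.29] = 430.56 + 182.678 = 613.238.
Under uncorrelated errors the observed covariances equal the true-score covariances, so only the own-variance terms attenuate.
True-score variance = [3.6²·0.61 + 15.6²·0.62 + 13.2²·0.56] + 182.678 = 256.363 + 182.678 = 439.042.
Reliability = 439.042 / 613.238 = 0.7159.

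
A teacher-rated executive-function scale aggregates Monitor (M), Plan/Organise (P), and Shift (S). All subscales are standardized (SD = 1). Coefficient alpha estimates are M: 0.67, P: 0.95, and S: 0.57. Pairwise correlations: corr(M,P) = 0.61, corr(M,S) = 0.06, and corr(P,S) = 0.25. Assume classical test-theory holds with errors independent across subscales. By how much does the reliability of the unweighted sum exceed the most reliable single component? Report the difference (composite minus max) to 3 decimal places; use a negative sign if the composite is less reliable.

-0.117

Var(sum) = 3 + 1.84 = 4.84; true-score variance = 2.19 + 1.84 = 4.03; composite reliability = 0.8326.
Max component reliability = 0.9500.
Difference = 0.8326 − 0.9500 = -0.117.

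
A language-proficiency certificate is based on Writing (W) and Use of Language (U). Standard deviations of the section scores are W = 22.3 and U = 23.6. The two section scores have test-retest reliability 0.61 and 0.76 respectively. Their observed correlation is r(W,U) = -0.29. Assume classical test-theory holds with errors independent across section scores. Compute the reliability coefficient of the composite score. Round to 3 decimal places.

0.563

Var(W+U) = 22.3² + 23.6² + 2·[22.3·23.6·(-0.29)] = 1054.25 − 305.242 = 749.008.
Under uncorrelated errors the observed covariances equal the true-score covariances, so only the own-variance terms attenuate.
True-score variance = [22.3²·0.61 + 23.6²·0.76] − 305.242 = 726.637 − 305.242 = 421.394.
Reliability = 421.394 / 749.008 = 0.563.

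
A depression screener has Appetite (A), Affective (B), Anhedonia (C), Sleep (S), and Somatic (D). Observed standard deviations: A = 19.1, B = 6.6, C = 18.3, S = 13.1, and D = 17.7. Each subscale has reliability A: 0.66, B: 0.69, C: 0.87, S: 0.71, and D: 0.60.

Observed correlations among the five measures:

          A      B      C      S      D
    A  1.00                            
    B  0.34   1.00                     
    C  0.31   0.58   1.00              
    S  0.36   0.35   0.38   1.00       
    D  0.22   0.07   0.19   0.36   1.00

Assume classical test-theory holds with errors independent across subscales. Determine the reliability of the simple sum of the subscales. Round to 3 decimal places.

Var(A+B+C+S+D) = 19.1² + 6.6² + 18.3² + 13.1² + 17.7² + 2·[19.1·6.6·0.34 + 19.1·18.3·0.31 + 19.1·13.1·0.36 + 19.1·17.7·0.22 + 6.6·18.3·0.58 + 6.6·13.1·0.35 + 6.6·17.7·0.07 + 18.3·13.1·0.38 + 18.3·17.7·0.19 + 13.1·17.7·0.36] = 1228.16 + 1320.54 = 2548.7.
With uncorrelated errors the cross-covariances are all true-score covariance, so they carry over unchanged; only the diagonal terms shrink to ρᵢσᵢ².
True-score variance = [19.1²·0.66 + 6.6²·0.69 + 18.3²·0.87 + 13.1²·0.71 + 17.7²·0.60] + 1320.54 = 872.002 + 1320.54 = 2192.54.
Reliability = 2192.54 / 2548.7 = 0.860.

0.860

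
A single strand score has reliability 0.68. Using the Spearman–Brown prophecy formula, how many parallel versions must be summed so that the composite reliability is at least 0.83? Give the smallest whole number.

k ≥ ρ*(1−ρ₁)/(ρ₁(1−ρ*)) = 0.83·0.32 / (0.68·0.17) = 2.298.
Smallest integer k = 3.

3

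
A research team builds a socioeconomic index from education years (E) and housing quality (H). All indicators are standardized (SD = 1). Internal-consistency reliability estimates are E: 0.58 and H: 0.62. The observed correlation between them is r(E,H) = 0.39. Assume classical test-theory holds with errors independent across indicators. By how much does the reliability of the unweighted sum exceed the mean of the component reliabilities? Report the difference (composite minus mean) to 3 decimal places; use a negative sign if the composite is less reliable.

0.112

Var(sum) = 2 + 0.78 = 2.78; true-score variance = 1.2 + 0.78 = 1.98; composite reliability = 0.7122.
Mean component reliability = 0.6000.
Difference = 0.7122 − 0.6000 = 0.112.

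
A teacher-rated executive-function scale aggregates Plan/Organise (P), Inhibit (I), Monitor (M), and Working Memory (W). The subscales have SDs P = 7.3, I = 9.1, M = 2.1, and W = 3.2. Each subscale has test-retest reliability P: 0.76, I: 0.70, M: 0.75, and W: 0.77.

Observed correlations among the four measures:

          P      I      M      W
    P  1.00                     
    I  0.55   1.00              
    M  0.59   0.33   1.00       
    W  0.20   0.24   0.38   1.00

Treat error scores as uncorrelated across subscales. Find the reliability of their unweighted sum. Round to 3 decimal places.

Var(P+I+M+W) = 7.3² + 9.1² + 2.1² + 3.2² + 2·[7.3·9.1·0.55 + 7.3·2.1·0.59 + 7.3·3.2·0.20 + 9.1·2.1·0.33 + 9.1·3.2·0.24 + 2.1·3.2·0.38] = 150.75 + 132.204 = 282.954.
With uncorrelated errors the cross-covariances are all true-score covariance, so they carry over unchanged; only the diagonal terms shrink to ρᵢσᵢ².
True-score variance = [7.3²·0.76 + 9.1²·0.70 + 2.1²·0.75 + 3.2²·0.77] + 132.204 = 109.66 + 132.204 = 241.863.
Reliability = 241.863 / 282.954 = 0.855.

0.855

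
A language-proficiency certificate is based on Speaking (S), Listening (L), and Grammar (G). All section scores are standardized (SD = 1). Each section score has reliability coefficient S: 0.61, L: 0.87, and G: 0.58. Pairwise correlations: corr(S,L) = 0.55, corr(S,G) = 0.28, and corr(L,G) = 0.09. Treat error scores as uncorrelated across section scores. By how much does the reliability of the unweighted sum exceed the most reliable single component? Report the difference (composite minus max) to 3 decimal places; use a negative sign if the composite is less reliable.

Var(sum) = 3 + 1.84 = 4.84; true-score variance = 2.06 + 1.84 = 3.9; composite reliability = 0.8058.
Max component reliability = 0.8700.
Difference = 0.8058 − 0.8700 = -0.064.

-0.064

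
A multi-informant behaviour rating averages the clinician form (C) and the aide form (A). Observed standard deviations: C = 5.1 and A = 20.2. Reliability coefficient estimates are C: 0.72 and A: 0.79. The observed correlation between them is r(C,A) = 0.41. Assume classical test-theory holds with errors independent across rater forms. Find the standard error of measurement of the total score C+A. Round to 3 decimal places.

9.642

Var(total) = 434.05 + 84.4764 = 518.526.
True-score variance = 341.079 + 84.4764 = 425.555, so reliability = 0.8207.
Error variance = 518.526 − 425.555 = 92.9712; SEM = √92.9712 = 9.642.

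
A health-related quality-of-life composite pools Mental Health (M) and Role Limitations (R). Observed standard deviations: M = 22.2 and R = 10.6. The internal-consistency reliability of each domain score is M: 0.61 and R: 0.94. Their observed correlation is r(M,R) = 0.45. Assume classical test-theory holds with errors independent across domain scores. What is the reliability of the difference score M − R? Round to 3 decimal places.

0.494

Var(M−R) = 22.2² + 10.6² − 2·22.2·10.6·0.45 = 605.2 − 211.788 = 393.412.
Under uncorrelated errors the observed covariances equal the true-score covariances, so only the own-variance terms attenuate.
True-score variance = [22.2²·0.61 + 10.6²·0.94] − 211.788 = 406.251 − 211.788 = 194.463.
Reliability = 194.463 / 393.412 = 0.494.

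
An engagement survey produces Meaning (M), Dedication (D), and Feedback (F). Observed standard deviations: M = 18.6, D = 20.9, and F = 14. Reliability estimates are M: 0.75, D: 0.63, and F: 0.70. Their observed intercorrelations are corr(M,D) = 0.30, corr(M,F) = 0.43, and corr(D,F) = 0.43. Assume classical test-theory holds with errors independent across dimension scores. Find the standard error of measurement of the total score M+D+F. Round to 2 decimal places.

17.52

Var(total) = 978.77 + 708.824 = 1687.59.
True-score variance = 671.86 + 708.824 = 1380.68, so reliability = 0.8181.
Error variance = 1687.59 − 1380.68 = 306.91; SEM = √306.91 = 17.52.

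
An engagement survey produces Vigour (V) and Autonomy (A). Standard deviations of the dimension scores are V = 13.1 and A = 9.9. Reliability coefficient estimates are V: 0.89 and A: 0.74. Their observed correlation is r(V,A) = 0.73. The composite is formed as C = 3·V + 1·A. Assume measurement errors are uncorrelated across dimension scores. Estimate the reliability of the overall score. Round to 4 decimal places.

Var(C) = 3²·13.1² + 9.9² + 2·[3·13.1·9.9·0.73] = 1642.5 + 568.042 = 2210.54.
With uncorrelated errors the cross-covariances are all true-score covariance, so they carry over unchanged; only the diagonal terms shrink to ρᵢσᵢ².
True-score variance = [3²·13.1²·0.89 + 9.9²·0.74] + 568.042 = 1447.12 + 568.042 = 2015.17.
Reliability = 2015.17 / 2210.54 = 0.9116.

0.9116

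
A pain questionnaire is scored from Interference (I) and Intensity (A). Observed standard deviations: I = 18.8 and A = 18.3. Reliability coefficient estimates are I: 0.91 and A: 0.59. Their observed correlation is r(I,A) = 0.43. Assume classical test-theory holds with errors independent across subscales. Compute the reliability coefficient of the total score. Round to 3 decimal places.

0.828

Var(I+A) = 18.8² + 18.3² + 2·[18.8·18.3·0.43] = 688.33 + 295.874 = 984.204.
Because errors are independent across components, Cov(Tᵢ,Tⱼ) = Cov(Xᵢ,Xⱼ); the off-diagonal part of the true-score variance is the same as above.
True-score variance = [18.8²·0.91 + 18.3²·0.59] + 295.874 = 519.216 + 295.874 = 815.09.
Reliability = 815.09 / 984.204 = 0.828.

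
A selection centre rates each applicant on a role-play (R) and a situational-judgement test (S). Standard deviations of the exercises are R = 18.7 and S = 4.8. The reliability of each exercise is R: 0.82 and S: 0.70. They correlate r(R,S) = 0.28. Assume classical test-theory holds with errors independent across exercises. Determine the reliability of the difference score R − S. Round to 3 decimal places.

Var(R−S) = 18.7² + 4.8² − 2·18.7·4.8·0.28 = 372.73 − 50.2656 = 322.464.
With uncorrelated errors the cross-covariances are all true-score covariance, so they carry over unchanged; only the diagonal terms shrink to ρᵢσᵢ².
True-score variance = [18.7²·0.82 + 4.8²·0.70] − 50.2656 = 302.874 − 50.2656 = 252.608.
Reliability = 252.608 / 322.464 = 0.783.

0.783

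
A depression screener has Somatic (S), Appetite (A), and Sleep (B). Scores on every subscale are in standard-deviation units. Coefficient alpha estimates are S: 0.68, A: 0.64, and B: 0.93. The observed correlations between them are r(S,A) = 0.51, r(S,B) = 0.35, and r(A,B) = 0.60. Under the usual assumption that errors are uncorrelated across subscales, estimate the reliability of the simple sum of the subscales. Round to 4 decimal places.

Var(S+A+B) = 3 + 2·[0.51 + 0.35 + 0.60] = 3 + 2.92 = 5.92.
Because errors are independent across components, Cov(Tᵢ,Tⱼ) = Cov(Xᵢ,Xⱼ); the off-diagonal part of the true-score variance is the same as above.
True-score variance = [0.68 + 0.64 + 0.93] + 2.92 = 2.25 + 2.92 = 5.17.
Reliability = 5.17 / 5.92 = 0.8733.

0.8733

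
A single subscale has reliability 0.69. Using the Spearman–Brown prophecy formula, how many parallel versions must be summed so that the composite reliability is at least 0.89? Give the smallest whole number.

k ≥ ρ*(1−ρ₁)/(ρ₁(1−ρ*)) = 0.89·0.31 / (0.69·0.11) = 3.635.
Smallest integer k = 4.

4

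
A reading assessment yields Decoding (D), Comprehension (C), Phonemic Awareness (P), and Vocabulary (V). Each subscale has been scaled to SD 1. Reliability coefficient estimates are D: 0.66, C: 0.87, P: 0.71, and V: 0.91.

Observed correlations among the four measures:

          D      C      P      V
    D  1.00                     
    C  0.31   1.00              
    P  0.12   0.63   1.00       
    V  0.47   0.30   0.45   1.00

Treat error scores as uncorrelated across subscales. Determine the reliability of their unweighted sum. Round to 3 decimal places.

0.901

Var(D+C+P+V) = 4 + 2·[0.31 + 0.12 + 0.47 + 0.63 + 0.30 + 0.45] = 4 + 4.56 = 8.56.
Under uncorrelated errors the observed covariances equal the true-score covariances, so only the own-variance terms attenuate.
True-score variance = [0.66 + 0.87 + 0.71 + 0.91] + 4.56 = 3.15 + 4.56 = 7.71.
Reliability = 7.71 / 8.56 = 0.901.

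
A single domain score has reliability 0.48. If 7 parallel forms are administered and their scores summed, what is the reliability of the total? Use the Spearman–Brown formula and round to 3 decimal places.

ρ_k = kρ / (1 + (k−1)ρ) = 7·0.48 / (1 + 6·0.48) = 3.360 / 3.880 = 0.866.

0.866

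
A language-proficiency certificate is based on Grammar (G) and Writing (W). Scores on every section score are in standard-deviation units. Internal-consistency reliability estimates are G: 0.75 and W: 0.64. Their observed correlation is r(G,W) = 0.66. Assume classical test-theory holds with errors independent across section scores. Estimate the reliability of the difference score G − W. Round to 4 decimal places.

Var(G−W) = 1 + 1 − 2·0.66 = 2 − 1.32 = 0.68.
Under uncorrelated errors the observed covariances equal the true-score covariances, so only the own-variance terms attenuate.
True-score variance = [0.75 + 0.64] − 1.32 = 1.39 − 1.32 = 0.07.
Reliability = 0.07 / 0.68 = 0.1029.

0.1029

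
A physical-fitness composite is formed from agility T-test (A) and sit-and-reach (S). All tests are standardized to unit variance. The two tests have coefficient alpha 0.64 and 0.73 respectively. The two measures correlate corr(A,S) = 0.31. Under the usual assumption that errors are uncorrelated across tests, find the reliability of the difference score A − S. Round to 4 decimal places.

Var(A−S) = 1 + 1 − 2·0.31 = 2 − 0.62 = 1.38.
Because errors are independent across components, Cov(Tᵢ,Tⱼ) = Cov(Xᵢ,Xⱼ); the off-diagonal part of the true-score variance is the same as above.
True-score variance = [0.64 + 0.73] − 0.62 = 1.37 − 0.62 = 0.75.
Reliability = 0.75 / 1.38 = 0.5435.

0.5435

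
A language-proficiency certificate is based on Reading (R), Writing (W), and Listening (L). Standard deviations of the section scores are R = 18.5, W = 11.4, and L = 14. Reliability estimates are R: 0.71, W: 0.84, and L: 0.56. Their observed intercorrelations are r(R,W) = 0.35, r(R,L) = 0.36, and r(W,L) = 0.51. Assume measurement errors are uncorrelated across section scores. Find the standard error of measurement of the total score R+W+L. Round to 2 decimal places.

Var(total) = 668.21 + 496.902 = 1165.11.
True-score variance = 461.924 + 496.902 = 958.826, so reliability = 0.8229.
Error variance = 1165.11 − 958.826 = 206.286; SEM = √206.286 = 14.36.

14.36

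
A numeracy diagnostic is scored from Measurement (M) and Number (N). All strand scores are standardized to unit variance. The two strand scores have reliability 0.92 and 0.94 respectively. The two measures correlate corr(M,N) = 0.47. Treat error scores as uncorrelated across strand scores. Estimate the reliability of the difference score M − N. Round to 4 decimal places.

0.8679

Var(M−N) = 1 + 1 − 2·0.47 = 2 − 0.94 = 1.06.
With uncorrelated errors the cross-covariances are all true-score covariance, so they carry over unchanged; only the diagonal terms shrink to ρᵢσᵢ².
True-score variance = [0.92 + 0.94] − 0.94 = 1.86 − 0.94 = 0.92.
Reliability = 0.92 / 1.06 = 0.8679.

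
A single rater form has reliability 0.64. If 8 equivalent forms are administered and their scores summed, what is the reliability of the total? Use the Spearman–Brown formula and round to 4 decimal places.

0.9343

ρ_k = kρ / (1 + (k−1)ρ) = 8·0.64 / (1 + 7·0.64) = 5.120 / 5.480 = 0.9343.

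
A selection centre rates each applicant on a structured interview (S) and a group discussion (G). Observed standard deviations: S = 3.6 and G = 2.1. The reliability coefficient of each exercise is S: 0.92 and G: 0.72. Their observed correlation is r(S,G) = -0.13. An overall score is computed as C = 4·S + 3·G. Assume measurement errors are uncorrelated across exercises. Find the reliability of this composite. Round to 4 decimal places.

Var(C) = 4²·3.6² + 3²·2.1² + 2·[12·3.6·2.1·(-0.13)] = 247.05 − 23.5872 = 223.463.
With uncorrelated errors the cross-covariances are all true-score covariance, so they carry over unchanged; only the diagonal terms shrink to ρᵢσᵢ².
True-score variance = [4²·3.6²·0.92 + 3²·2.1²·0.72] − 23.5872 = 219.348 − 23.5872 = 195.761.
Reliability = 195.761 / 223.463 = 0.8760.

0.8760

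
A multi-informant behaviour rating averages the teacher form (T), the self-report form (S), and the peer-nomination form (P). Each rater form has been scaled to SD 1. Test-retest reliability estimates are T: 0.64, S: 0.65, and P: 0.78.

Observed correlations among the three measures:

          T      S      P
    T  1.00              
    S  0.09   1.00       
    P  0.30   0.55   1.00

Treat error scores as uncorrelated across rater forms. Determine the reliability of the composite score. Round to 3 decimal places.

Var(T+S+P) = 3 + 2·[0.09 + 0.30 + 0.55] = 3 + 1.88 = 4.88.
With uncorrelated errors the cross-covariances are all true-score covariance, so they carry over unchanged; only the diagonal terms shrink to ρᵢσᵢ².
True-score variance = [0.64 + 0.65 + 0.78] + 1.88 = 2.07 + 1.88 = 3.95.
Reliability = 3.95 / 4.88 = 0.809.

0.809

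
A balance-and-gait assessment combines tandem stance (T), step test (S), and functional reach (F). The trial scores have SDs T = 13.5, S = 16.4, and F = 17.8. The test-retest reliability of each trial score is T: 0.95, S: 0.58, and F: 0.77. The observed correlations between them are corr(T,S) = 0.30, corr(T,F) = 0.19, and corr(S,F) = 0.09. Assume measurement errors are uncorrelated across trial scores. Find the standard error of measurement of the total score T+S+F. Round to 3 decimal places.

13.962

Var(total) = 768.05 + 276.7 = 1044.75.
True-score variance = 573.101 + 276.7 = 849.801, so reliability = 0.8134.
Error variance = 1044.75 − 849.801 = 194.949; SEM = √194.949 = 13.962.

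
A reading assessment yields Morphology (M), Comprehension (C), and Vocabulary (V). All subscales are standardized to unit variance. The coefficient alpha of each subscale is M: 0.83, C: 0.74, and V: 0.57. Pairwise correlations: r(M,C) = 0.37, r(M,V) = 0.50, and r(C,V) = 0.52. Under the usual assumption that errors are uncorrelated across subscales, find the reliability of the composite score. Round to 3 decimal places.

Var(M+C+V) = 3 + 2·[0.37 + 0.50 + 0.52] = 3 + 2.78 = 5.78.
Because errors are independent across components, Cov(Tᵢ,Tⱼ) = Cov(Xᵢ,Xⱼ); the off-diagonal part of the true-score variance is the same as above.
True-score variance = [0.83 + 0.74 + 0.57] + 2.78 = 2.14 + 2.78 = 4.92.
Reliability = 4.92 / 5.78 = 0.851.

0.851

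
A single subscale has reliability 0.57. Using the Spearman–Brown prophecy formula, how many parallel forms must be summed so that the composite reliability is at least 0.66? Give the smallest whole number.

2

k ≥ ρ*(1−ρ₁)/(ρ₁(1−ρ*)) = 0.66·0.43 / (0.57·0.34) = 1.464.
Smallest integer k = 2.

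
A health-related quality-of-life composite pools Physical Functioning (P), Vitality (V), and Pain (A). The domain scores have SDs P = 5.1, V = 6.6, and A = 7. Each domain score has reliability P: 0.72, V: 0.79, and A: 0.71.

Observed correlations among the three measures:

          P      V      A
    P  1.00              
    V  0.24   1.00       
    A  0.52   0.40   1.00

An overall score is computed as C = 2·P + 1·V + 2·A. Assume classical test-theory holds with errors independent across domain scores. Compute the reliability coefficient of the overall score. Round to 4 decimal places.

0.8410

Var(C) = 2²·5.1² + 6.6² + 2²·7² + 2·[2·5.1·6.6·0.24 + 4·5.1·7·0.52 + 2·6.6·7·0.40] = 343.6 + 254.746 = 598.346.
Because errors are independent across components, Cov(Tᵢ,Tⱼ) = Cov(Xᵢ,Xⱼ); the off-diagonal part of the true-score variance is the same as above.
True-score variance = [2²·5.1²·0.72 + 6.6²·0.79 + 2²·7²·0.71] + 254.746 = 248.481 + 254.746 = 503.227.
Reliability = 503.227 / 598.346 = 0.8410.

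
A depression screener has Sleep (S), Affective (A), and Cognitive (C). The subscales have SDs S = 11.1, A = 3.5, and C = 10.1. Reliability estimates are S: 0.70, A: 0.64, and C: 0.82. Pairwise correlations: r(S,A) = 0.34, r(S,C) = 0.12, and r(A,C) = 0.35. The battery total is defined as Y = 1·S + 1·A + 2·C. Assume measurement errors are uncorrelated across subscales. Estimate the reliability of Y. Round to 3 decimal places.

0.829

Var(Y) = 11.1² + 3.5² + 2²·10.1² + 2·[11.1·3.5·0.34 + 2·11.1·10.1·0.12 + 2·3.5·10.1·0.35] = 543.5 + 129.721 = 673.221.
With uncorrelated errors the cross-covariances are all true-score covariance, so they carry over unchanged; only the diagonal terms shrink to ρᵢσᵢ².
True-score variance = [11.1²·0.70 + 3.5²·0.64 + 2²·10.1²·0.82] + 129.721 = 428.68 + 129.721 = 558.401.
Reliability = 558.401 / 673.221 = 0.829.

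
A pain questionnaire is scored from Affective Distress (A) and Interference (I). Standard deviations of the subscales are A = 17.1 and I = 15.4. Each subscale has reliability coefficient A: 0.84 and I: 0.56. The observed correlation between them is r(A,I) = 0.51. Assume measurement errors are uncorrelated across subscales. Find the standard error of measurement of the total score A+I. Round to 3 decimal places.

12.294

Var(total) = 529.57 + 268.607 = 798.177.
True-score variance = 378.434 + 268.607 = 647.041, so reliability = 0.8106.
Error variance = 798.177 − 647.041 = 151.136; SEM = √151.136 = 12.294.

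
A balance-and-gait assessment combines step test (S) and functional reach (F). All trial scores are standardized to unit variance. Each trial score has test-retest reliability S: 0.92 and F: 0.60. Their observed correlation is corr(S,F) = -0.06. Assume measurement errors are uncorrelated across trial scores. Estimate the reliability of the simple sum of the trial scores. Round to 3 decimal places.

0.745

Var(S+F) = 2 + 2·[(-0.06)] = 2 − 0.12 = 1.88.
With uncorrelated errors the cross-covariances are all true-score covariance, so they carry over unchanged; only the diagonal terms shrink to ρᵢσᵢ².
True-score variance = [0.92 + 0.60] − 0.12 = 1.52 − 0.12 = 1.4.
Reliability = 1.4 / 1.88 = 0.745.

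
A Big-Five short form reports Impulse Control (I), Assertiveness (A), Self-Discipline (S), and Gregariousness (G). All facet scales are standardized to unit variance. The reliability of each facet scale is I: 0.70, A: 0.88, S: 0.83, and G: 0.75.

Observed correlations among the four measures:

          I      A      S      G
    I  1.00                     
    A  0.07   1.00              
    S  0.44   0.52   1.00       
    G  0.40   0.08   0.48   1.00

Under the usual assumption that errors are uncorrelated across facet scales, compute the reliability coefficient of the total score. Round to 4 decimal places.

Var(I+A+S+G) = 4 + 2·[0.07 + 0.44 + 0.40 + 0.52 + 0.08 + 0.48] = 4 + 3.98 = 7.98.
Because errors are independent across components, Cov(Tᵢ,Tⱼ) = Cov(Xᵢ,Xⱼ); the off-diagonal part of the true-score variance is the same as above.
True-score variance = [0.70 + 0.88 + 0.83 + 0.75] + 3.98 = 3.16 + 3.98 = 7.14.
Reliability = 7.14 / 7.98 = 0.8947.

0.8947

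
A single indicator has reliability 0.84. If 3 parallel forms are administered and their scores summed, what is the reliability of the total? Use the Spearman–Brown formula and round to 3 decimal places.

ρ_k = kρ / (1 + (k−1)ρ) = 3·0.84 / (1 + 2·0.84) = 2.520 / 2.680 = 0.940.

0.940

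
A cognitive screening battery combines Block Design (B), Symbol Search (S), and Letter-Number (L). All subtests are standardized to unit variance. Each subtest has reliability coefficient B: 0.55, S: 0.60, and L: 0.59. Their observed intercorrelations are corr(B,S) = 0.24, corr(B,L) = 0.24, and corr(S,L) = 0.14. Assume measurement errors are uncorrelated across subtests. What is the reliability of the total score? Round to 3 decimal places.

0.703

Var(B+S+L) = 3 + 2·[0.24 + 0.24 + 0.14] = 3 + 1.24 = 4.24.
Because errors are independent across components, Cov(Tᵢ,Tⱼ) = Cov(Xᵢ,Xⱼ); the off-diagonal part of the true-score variance is the same as above.
True-score variance = [0.55 + 0.60 + 0.59] + 1.24 = 1.74 + 1.24 = 2.98.
Reliability = 2.98 / 4.24 = 0.703.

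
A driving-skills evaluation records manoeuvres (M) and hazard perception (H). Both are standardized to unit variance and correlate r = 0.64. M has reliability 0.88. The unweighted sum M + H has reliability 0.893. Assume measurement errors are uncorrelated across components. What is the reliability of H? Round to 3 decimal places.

0.769

Var(M+H) = 2 + 2·0.64 = 3.280.
True-score variance = ρ_M + ρ_H + 2·0.64, so 0.893 = (0.88 + ρ_H + 1.28) / 3.280.
ρ_H = 0.893·3.280 − 0.88 − 1.28 = 0.769.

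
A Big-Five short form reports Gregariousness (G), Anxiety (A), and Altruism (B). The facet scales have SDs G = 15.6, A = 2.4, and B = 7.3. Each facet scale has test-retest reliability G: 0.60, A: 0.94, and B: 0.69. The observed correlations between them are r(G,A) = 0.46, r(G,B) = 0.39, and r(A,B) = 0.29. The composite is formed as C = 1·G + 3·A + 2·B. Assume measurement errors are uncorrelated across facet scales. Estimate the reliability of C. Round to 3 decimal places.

Var(C) = 15.6² + 3²·2.4² + 2²·7.3² + 2·[3·15.6·2.4·0.46 + 2·15.6·7.3·0.39 + 6·2.4·7.3·0.29] = 508.36 + 341.957 = 850.317.
Under uncorrelated errors the observed covariances equal the true-score covariances, so only the own-variance terms attenuate.
True-score variance = [15.6²·0.60 + 3²·2.4²·0.94 + 2²·7.3²·0.69] + 341.957 = 341.826 + 341.957 = 683.783.
Reliability = 683.783 / 850.317 = 0.804.

0.804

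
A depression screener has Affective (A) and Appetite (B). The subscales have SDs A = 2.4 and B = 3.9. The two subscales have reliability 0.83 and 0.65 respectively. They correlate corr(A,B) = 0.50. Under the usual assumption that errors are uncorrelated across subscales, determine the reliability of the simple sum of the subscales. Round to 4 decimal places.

0.7922

Var(A+B) = 2.4² + 3.9² + 2·[2.4·3.9·0.50] = 20.97 + 9.36 = 30.33.
Under uncorrelated errors the observed covariances equal the true-score covariances, so only the own-variance terms attenuate.
True-score variance = [2.4²·0.83 + 3.9²·0.65] + 9.36 = 14.6673 + 9.36 = 24.0273.
Reliability = 24.0273 / 30.33 = 0.7922.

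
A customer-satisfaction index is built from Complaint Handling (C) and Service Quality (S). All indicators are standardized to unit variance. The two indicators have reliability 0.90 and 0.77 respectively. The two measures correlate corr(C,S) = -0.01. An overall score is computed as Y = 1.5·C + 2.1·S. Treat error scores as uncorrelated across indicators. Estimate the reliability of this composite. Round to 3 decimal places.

Var(Y) = 1.5² + 2.1² + 2·[3.15·(-0.01)] = 6.66 − 0.063 = 6.597.
With uncorrelated errors the cross-covariances are all true-score covariance, so they carry over unchanged; only the diagonal terms shrink to ρᵢσᵢ².
True-score variance = [1.5²·0.90 + 2.1²·0.77] − 0.063 = 5.4207 − 0.063 = 5.3577.
Reliability = 5.3577 / 6.597 = 0.812.

0.812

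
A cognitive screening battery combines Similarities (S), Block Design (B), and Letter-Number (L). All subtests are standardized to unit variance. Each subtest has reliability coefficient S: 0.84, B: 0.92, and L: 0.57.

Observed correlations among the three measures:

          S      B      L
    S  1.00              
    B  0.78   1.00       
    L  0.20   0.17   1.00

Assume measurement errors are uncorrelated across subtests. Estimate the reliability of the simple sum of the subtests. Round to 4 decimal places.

Var(S+B+L) = 3 + 2·[0.78 + 0.20 + 0.17] = 3 + 2.3 = 5.3.
With uncorrelated errors the cross-covariances are all true-score covariance, so they carry over unchanged; only the diagonal terms shrink to ρᵢσᵢ².
True-score variance = [0.84 + 0.92 + 0.57] + 2.3 = 2.33 + 2.3 = 4.63.
Reliability = 4.63 / 5.3 = 0.8736.

0.8736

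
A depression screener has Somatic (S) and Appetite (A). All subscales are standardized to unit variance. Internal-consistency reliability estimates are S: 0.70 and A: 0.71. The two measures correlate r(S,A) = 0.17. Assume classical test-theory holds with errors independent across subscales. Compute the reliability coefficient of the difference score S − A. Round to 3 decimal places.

Var(S−A) = 1 + 1 − 2·0.17 = 2 − 0.34 = 1.66.
With uncorrelated errors the cross-covariances are all true-score covariance, so they carry over unchanged; only the diagonal terms shrink to ρᵢσᵢ².
True-score variance = [0.70 + 0.71] − 0.34 = 1.41 − 0.34 = 1.07.
Reliability = 1.07 / 1.66 = 0.645.

0.645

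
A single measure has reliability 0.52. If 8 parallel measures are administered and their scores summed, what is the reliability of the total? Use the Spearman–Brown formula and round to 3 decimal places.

ρ_k = kρ / (1 + (k−1)ρ) = 8·0.52 / (1 + 7·0.52) = 4.160 / 4.640 = 0.897.

0.897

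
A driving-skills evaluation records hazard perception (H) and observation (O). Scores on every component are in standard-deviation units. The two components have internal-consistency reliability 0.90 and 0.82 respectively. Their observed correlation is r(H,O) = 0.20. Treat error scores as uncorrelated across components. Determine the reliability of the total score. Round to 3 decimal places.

Var(H+O) = 2 + 2·[0.20] = 2 + 0.4 = 2.4.
With uncorrelated errors the cross-covariances are all true-score covariance, so they carry over unchanged; only the diagonal terms shrink to ρᵢσᵢ².
True-score variance = [0.90 + 0.82] + 0.4 = 1.72 + 0.4 = 2.12.
Reliability = 2.12 / 2.4 = 0.883.

0.883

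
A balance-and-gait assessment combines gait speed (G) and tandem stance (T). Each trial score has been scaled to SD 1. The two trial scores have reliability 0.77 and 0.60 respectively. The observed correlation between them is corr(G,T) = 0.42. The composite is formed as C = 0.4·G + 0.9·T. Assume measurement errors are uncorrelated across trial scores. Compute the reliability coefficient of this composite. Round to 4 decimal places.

0.7164

Var(C) = 0.4² + 0.9² + 2·[0.36·0.42] = 0.97 + 0.3024 = 1.2724.
Under uncorrelated errors the observed covariances equal the true-score covariances, so only the own-variance terms attenuate.
True-score variance = [0.4²·0.77 + 0.9²·0.60] + 0.3024 = 0.6092 + 0.3024 = 0.9116.
Reliability = 0.9116 / 1.2724 = 0.7164.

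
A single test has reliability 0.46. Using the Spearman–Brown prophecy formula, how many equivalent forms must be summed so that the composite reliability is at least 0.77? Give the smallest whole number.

4

k ≥ ρ*(1−ρ₁)/(ρ₁(1−ρ*)) = 0.77·0.54 / (0.46·0.23) = 3.930.
Smallest integer k = 4.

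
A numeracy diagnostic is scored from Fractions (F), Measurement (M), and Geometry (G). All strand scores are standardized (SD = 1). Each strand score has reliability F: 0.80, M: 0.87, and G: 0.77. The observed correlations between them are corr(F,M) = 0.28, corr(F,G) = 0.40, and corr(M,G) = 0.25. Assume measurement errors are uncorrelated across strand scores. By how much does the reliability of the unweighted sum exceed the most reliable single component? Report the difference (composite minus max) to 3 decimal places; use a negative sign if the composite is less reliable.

0.015

Var(sum) = 3 + 1.86 = 4.86; true-score variance = 2.44 + 1.86 = 4.3; composite reliability = 0.8848.
Max component reliability = 0.8700.
Difference = 0.8848 − 0.8700 = 0.015.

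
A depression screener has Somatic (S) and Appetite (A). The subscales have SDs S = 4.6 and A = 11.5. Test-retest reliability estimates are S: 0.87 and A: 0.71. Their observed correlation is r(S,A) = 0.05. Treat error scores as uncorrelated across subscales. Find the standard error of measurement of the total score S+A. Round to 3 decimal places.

6.411

Var(total) = 153.41 + 5.29 = 158.7.
True-score variance = 112.307 + 5.29 = 117.597, so reliability = 0.7410.
Error variance = 158.7 − 117.597 = 41.1033; SEM = √41.1033 = 6.411.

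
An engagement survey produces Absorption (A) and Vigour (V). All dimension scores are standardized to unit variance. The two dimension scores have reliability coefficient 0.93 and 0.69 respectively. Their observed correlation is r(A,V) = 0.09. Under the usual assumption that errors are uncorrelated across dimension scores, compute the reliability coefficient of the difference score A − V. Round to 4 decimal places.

0.7912

Var(A−V) = 1 + 1 − 2·0.09 = 2 − 0.18 = 1.82.
With uncorrelated errors the cross-covariances are all true-score covariance, so they carry over unchanged; only the diagonal terms shrink to ρᵢσᵢ².
True-score variance = [0.93 + 0.69] − 0.18 = 1.62 − 0.18 = 1.44.
Reliability = 1.44 / 1.82 = 0.7912.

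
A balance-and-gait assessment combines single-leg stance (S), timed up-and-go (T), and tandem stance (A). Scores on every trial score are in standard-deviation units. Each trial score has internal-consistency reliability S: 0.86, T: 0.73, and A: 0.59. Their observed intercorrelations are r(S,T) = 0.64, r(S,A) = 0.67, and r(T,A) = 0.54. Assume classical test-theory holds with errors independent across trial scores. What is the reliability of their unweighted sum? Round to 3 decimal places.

0.878

Var(S+T+A) = 3 + 2·[0.64 + 0.67 + 0.54] = 3 + 3.7 = 6.7.
With uncorrelated errors the cross-covariances are all true-score covariance, so they carry over unchanged; only the diagonal terms shrink to ρᵢσᵢ².
True-score variance = [0.86 + 0.73 + 0.59] + 3.7 = 2.18 + 3.7 = 5.88.
Reliability = 5.88 / 6.7 = 0.878.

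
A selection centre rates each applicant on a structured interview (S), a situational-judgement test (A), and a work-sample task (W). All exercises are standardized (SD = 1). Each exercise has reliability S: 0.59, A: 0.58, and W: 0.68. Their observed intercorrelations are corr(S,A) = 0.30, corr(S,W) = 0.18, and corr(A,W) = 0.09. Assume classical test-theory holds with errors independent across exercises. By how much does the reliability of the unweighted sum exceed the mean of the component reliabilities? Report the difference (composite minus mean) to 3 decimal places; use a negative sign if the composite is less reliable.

0.106

Var(sum) = 3 + 1.14 = 4.14; true-score variance = 1.85 + 1.14 = 2.99; composite reliability = 0.7222.
Mean component reliability = 0.6167.
Difference = 0.7222 − 0.6167 = 0.106.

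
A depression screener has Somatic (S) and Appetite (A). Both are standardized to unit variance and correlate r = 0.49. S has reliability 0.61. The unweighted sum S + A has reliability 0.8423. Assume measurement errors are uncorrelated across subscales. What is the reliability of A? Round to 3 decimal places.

0.920

Var(S+A) = 2 + 2·0.49 = 2.980.
True-score variance = ρ_S + ρ_A + 2·0.49, so 0.8423 = (0.61 + ρ_A + 0.98) / 2.980.
ρ_A = 0.8423·2.980 − 0.61 − 0.98 = 0.920.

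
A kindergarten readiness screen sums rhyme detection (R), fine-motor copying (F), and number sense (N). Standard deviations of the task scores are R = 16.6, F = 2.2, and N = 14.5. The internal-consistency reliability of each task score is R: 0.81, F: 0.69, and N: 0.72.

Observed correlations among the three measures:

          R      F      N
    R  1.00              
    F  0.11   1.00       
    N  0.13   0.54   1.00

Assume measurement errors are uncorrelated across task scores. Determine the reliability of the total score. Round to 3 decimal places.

0.811

Var(R+F+N) = 16.6² + 2.2² + 14.5² + 2·[16.6·2.2·0.11 + 16.6·14.5·0.13 + 2.2·14.5·0.54] = 490.65 + 105.068 = 595.718.
Because errors are independent across components, Cov(Tᵢ,Tⱼ) = Cov(Xᵢ,Xⱼ); the off-diagonal part of the true-score variance is the same as above.
True-score variance = [16.6²·0.81 + 2.2²·0.69 + 14.5²·0.72] + 105.068 = 377.923 + 105.068 = 482.992.
Reliability = 482.992 / 595.718 = 0.811.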